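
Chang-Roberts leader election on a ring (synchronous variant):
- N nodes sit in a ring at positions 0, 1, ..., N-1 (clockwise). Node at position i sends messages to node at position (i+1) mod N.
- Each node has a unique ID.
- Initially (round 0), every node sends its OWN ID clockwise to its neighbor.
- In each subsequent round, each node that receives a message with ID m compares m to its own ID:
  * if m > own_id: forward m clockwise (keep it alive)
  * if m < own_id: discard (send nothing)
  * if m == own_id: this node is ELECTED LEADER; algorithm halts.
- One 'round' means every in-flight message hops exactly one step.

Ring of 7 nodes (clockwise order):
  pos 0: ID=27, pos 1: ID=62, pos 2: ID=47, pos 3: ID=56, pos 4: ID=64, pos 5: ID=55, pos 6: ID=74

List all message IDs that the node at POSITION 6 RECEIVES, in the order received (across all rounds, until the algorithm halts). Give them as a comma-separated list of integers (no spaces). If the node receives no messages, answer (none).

Answer: 55,64,74

Derivation:
Round 1: pos1(id62) recv 27: drop; pos2(id47) recv 62: fwd; pos3(id56) recv 47: drop; pos4(id64) recv 56: drop; pos5(id55) recv 64: fwd; pos6(id74) recv 55: drop; pos0(id27) recv 74: fwd
Round 2: pos3(id56) recv 62: fwd; pos6(id74) recv 64: drop; pos1(id62) recv 74: fwd
Round 3: pos4(id64) recv 62: drop; pos2(id47) recv 74: fwd
Round 4: pos3(id56) recv 74: fwd
Round 5: pos4(id64) recv 74: fwd
Round 6: pos5(id55) recv 74: fwd
Round 7: pos6(id74) recv 74: ELECTED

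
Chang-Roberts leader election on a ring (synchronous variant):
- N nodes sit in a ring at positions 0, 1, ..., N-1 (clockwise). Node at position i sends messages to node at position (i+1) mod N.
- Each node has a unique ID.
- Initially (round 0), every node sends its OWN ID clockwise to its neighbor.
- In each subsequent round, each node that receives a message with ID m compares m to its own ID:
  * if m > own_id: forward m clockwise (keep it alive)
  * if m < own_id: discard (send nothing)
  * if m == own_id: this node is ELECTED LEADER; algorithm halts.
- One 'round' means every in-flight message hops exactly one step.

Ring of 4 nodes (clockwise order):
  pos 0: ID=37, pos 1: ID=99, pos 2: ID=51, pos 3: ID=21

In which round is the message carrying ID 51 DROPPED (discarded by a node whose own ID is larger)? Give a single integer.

Round 1: pos1(id99) recv 37: drop; pos2(id51) recv 99: fwd; pos3(id21) recv 51: fwd; pos0(id37) recv 21: drop
Round 2: pos3(id21) recv 99: fwd; pos0(id37) recv 51: fwd
Round 3: pos0(id37) recv 99: fwd; pos1(id99) recv 51: drop
Round 4: pos1(id99) recv 99: ELECTED
Message ID 51 originates at pos 2; dropped at pos 1 in round 3

Answer: 3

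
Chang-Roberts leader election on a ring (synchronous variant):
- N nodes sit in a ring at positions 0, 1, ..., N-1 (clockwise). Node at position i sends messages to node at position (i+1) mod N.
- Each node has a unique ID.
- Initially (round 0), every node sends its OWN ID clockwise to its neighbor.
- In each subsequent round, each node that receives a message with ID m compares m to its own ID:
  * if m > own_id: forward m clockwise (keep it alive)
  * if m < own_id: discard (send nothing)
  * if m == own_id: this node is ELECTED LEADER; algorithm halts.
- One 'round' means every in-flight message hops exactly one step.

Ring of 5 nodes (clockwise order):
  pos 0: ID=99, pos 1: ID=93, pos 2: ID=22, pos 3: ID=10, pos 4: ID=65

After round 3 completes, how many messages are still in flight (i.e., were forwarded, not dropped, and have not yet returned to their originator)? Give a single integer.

Round 1: pos1(id93) recv 99: fwd; pos2(id22) recv 93: fwd; pos3(id10) recv 22: fwd; pos4(id65) recv 10: drop; pos0(id99) recv 65: drop
Round 2: pos2(id22) recv 99: fwd; pos3(id10) recv 93: fwd; pos4(id65) recv 22: drop
Round 3: pos3(id10) recv 99: fwd; pos4(id65) recv 93: fwd
After round 3: 2 messages still in flight

Answer: 2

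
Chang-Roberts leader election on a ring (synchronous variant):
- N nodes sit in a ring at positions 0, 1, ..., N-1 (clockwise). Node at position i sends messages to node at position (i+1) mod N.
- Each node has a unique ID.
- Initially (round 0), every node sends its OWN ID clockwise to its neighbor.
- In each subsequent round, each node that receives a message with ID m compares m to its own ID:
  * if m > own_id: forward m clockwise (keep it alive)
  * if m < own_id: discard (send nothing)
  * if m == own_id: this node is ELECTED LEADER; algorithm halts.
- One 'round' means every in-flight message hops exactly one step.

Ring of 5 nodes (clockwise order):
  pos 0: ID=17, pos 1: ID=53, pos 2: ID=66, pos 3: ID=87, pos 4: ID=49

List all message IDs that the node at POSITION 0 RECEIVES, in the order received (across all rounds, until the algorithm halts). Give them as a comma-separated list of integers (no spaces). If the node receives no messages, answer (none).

Answer: 49,87

Derivation:
Round 1: pos1(id53) recv 17: drop; pos2(id66) recv 53: drop; pos3(id87) recv 66: drop; pos4(id49) recv 87: fwd; pos0(id17) recv 49: fwd
Round 2: pos0(id17) recv 87: fwd; pos1(id53) recv 49: drop
Round 3: pos1(id53) recv 87: fwd
Round 4: pos2(id66) recv 87: fwd
Round 5: pos3(id87) recv 87: ELECTED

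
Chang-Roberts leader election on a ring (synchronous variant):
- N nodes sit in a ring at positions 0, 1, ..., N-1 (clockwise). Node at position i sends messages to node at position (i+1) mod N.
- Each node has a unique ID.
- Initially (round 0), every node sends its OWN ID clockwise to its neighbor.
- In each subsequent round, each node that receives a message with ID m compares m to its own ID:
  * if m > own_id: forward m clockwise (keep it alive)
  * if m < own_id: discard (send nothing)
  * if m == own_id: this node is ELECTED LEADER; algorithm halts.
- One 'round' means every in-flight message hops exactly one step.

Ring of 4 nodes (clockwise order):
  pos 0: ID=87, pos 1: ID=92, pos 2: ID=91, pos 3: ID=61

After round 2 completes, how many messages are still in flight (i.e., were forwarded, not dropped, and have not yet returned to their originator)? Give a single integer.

Answer: 2

Derivation:
Round 1: pos1(id92) recv 87: drop; pos2(id91) recv 92: fwd; pos3(id61) recv 91: fwd; pos0(id87) recv 61: drop
Round 2: pos3(id61) recv 92: fwd; pos0(id87) recv 91: fwd
After round 2: 2 messages still in flight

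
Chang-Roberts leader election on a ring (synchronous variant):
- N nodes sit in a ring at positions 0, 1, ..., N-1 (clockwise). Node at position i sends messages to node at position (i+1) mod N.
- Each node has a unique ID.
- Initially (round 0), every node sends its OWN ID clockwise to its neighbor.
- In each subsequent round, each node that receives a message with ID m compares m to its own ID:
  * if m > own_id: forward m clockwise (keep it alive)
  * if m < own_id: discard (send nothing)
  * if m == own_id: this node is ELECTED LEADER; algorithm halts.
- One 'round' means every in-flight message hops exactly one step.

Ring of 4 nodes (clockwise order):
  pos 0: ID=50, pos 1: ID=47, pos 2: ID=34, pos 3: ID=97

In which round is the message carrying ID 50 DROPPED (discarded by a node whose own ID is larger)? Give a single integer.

Round 1: pos1(id47) recv 50: fwd; pos2(id34) recv 47: fwd; pos3(id97) recv 34: drop; pos0(id50) recv 97: fwd
Round 2: pos2(id34) recv 50: fwd; pos3(id97) recv 47: drop; pos1(id47) recv 97: fwd
Round 3: pos3(id97) recv 50: drop; pos2(id34) recv 97: fwd
Round 4: pos3(id97) recv 97: ELECTED
Message ID 50 originates at pos 0; dropped at pos 3 in round 3

Answer: 3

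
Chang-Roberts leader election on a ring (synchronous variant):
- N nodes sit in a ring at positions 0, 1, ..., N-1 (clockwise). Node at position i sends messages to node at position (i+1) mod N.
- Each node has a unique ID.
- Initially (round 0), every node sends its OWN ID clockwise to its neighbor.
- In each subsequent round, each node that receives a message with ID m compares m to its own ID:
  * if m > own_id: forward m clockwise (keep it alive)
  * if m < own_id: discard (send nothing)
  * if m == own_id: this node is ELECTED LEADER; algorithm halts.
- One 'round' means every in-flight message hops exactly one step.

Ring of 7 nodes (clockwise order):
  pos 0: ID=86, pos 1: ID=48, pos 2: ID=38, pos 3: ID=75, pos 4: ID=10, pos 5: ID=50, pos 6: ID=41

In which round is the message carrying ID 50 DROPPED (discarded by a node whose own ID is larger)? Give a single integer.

Answer: 2

Derivation:
Round 1: pos1(id48) recv 86: fwd; pos2(id38) recv 48: fwd; pos3(id75) recv 38: drop; pos4(id10) recv 75: fwd; pos5(id50) recv 10: drop; pos6(id41) recv 50: fwd; pos0(id86) recv 41: drop
Round 2: pos2(id38) recv 86: fwd; pos3(id75) recv 48: drop; pos5(id50) recv 75: fwd; pos0(id86) recv 50: drop
Round 3: pos3(id75) recv 86: fwd; pos6(id41) recv 75: fwd
Round 4: pos4(id10) recv 86: fwd; pos0(id86) recv 75: drop
Round 5: pos5(id50) recv 86: fwd
Round 6: pos6(id41) recv 86: fwd
Round 7: pos0(id86) recv 86: ELECTED
Message ID 50 originates at pos 5; dropped at pos 0 in round 2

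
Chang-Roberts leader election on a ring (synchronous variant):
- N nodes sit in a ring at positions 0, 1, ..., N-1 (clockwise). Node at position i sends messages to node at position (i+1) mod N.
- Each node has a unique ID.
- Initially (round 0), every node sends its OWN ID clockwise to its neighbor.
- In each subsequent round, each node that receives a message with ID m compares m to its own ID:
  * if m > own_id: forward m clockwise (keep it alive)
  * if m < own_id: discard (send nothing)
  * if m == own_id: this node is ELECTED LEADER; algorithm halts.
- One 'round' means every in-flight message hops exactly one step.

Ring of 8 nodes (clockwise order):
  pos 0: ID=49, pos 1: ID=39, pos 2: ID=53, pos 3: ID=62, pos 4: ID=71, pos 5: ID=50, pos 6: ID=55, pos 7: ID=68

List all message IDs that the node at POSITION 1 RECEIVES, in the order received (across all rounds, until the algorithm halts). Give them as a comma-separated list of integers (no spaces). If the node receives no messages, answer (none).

Answer: 49,68,71

Derivation:
Round 1: pos1(id39) recv 49: fwd; pos2(id53) recv 39: drop; pos3(id62) recv 53: drop; pos4(id71) recv 62: drop; pos5(id50) recv 71: fwd; pos6(id55) recv 50: drop; pos7(id68) recv 55: drop; pos0(id49) recv 68: fwd
Round 2: pos2(id53) recv 49: drop; pos6(id55) recv 71: fwd; pos1(id39) recv 68: fwd
Round 3: pos7(id68) recv 71: fwd; pos2(id53) recv 68: fwd
Round 4: pos0(id49) recv 71: fwd; pos3(id62) recv 68: fwd
Round 5: pos1(id39) recv 71: fwd; pos4(id71) recv 68: drop
Round 6: pos2(id53) recv 71: fwd
Round 7: pos3(id62) recv 71: fwd
Round 8: pos4(id71) recv 71: ELECTED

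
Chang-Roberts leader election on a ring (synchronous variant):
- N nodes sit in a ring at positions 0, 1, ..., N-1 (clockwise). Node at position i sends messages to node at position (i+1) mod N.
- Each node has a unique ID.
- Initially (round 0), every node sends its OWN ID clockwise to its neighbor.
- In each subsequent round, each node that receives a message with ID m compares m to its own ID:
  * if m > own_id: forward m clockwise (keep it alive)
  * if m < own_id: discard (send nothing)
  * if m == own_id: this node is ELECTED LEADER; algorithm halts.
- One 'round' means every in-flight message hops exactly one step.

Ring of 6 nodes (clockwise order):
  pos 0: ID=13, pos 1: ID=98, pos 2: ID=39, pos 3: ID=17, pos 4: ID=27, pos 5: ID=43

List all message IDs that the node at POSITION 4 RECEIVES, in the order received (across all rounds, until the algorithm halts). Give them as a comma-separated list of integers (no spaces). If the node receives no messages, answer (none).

Answer: 17,39,98

Derivation:
Round 1: pos1(id98) recv 13: drop; pos2(id39) recv 98: fwd; pos3(id17) recv 39: fwd; pos4(id27) recv 17: drop; pos5(id43) recv 27: drop; pos0(id13) recv 43: fwd
Round 2: pos3(id17) recv 98: fwd; pos4(id27) recv 39: fwd; pos1(id98) recv 43: drop
Round 3: pos4(id27) recv 98: fwd; pos5(id43) recv 39: drop
Round 4: pos5(id43) recv 98: fwd
Round 5: pos0(id13) recv 98: fwd
Round 6: pos1(id98) recv 98: ELECTED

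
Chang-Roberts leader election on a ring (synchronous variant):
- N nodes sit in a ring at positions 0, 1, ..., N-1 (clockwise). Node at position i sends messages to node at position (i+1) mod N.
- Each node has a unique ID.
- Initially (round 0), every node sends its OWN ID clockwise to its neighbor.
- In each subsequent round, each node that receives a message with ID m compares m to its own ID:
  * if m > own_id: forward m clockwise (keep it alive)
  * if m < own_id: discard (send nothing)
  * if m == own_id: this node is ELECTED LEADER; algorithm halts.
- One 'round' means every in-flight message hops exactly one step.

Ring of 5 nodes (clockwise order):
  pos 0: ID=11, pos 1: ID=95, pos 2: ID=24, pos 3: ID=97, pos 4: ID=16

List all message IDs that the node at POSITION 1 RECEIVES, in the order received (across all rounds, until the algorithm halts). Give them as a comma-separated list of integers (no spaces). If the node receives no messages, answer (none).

Round 1: pos1(id95) recv 11: drop; pos2(id24) recv 95: fwd; pos3(id97) recv 24: drop; pos4(id16) recv 97: fwd; pos0(id11) recv 16: fwd
Round 2: pos3(id97) recv 95: drop; pos0(id11) recv 97: fwd; pos1(id95) recv 16: drop
Round 3: pos1(id95) recv 97: fwd
Round 4: pos2(id24) recv 97: fwd
Round 5: pos3(id97) recv 97: ELECTED

Answer: 11,16,97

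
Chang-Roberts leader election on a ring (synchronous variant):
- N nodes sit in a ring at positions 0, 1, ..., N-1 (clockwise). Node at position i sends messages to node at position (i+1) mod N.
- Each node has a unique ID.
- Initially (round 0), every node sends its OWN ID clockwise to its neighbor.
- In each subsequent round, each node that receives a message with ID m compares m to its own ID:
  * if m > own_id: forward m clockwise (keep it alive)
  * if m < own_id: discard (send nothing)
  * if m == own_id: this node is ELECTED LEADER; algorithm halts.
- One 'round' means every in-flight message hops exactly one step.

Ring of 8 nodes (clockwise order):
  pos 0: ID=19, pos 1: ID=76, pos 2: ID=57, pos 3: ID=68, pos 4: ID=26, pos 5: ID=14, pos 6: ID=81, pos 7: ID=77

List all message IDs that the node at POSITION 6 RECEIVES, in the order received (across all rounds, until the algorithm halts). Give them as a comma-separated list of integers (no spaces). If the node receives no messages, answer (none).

Round 1: pos1(id76) recv 19: drop; pos2(id57) recv 76: fwd; pos3(id68) recv 57: drop; pos4(id26) recv 68: fwd; pos5(id14) recv 26: fwd; pos6(id81) recv 14: drop; pos7(id77) recv 81: fwd; pos0(id19) recv 77: fwd
Round 2: pos3(id68) recv 76: fwd; pos5(id14) recv 68: fwd; pos6(id81) recv 26: drop; pos0(id19) recv 81: fwd; pos1(id76) recv 77: fwd
Round 3: pos4(id26) recv 76: fwd; pos6(id81) recv 68: drop; pos1(id76) recv 81: fwd; pos2(id57) recv 77: fwd
Round 4: pos5(id14) recv 76: fwd; pos2(id57) recv 81: fwd; pos3(id68) recv 77: fwd
Round 5: pos6(id81) recv 76: drop; pos3(id68) recv 81: fwd; pos4(id26) recv 77: fwd
Round 6: pos4(id26) recv 81: fwd; pos5(id14) recv 77: fwd
Round 7: pos5(id14) recv 81: fwd; pos6(id81) recv 77: drop
Round 8: pos6(id81) recv 81: ELECTED

Answer: 14,26,68,76,77,81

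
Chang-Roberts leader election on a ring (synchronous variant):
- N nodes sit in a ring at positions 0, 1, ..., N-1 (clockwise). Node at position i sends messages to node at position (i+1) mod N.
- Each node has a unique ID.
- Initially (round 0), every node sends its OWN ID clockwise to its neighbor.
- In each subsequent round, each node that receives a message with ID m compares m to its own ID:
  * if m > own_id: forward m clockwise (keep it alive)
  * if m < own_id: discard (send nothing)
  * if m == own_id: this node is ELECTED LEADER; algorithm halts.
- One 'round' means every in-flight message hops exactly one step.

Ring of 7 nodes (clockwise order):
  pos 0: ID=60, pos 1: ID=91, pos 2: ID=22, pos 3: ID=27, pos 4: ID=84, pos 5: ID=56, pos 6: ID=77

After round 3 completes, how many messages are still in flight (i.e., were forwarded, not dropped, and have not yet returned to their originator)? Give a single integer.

Answer: 2

Derivation:
Round 1: pos1(id91) recv 60: drop; pos2(id22) recv 91: fwd; pos3(id27) recv 22: drop; pos4(id84) recv 27: drop; pos5(id56) recv 84: fwd; pos6(id77) recv 56: drop; pos0(id60) recv 77: fwd
Round 2: pos3(id27) recv 91: fwd; pos6(id77) recv 84: fwd; pos1(id91) recv 77: drop
Round 3: pos4(id84) recv 91: fwd; pos0(id60) recv 84: fwd
After round 3: 2 messages still in flight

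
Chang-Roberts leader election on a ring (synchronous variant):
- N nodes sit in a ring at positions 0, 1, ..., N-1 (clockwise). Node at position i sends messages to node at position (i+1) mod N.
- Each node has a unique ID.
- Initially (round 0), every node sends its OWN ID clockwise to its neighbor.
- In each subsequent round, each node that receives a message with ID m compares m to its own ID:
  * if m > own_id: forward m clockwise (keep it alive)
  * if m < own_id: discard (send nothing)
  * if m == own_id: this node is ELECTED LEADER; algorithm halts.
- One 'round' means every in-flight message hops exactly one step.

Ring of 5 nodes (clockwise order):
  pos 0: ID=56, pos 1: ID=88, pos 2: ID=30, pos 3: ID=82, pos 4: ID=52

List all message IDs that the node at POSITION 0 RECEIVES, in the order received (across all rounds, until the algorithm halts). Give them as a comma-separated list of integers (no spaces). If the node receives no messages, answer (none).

Round 1: pos1(id88) recv 56: drop; pos2(id30) recv 88: fwd; pos3(id82) recv 30: drop; pos4(id52) recv 82: fwd; pos0(id56) recv 52: drop
Round 2: pos3(id82) recv 88: fwd; pos0(id56) recv 82: fwd
Round 3: pos4(id52) recv 88: fwd; pos1(id88) recv 82: drop
Round 4: pos0(id56) recv 88: fwd
Round 5: pos1(id88) recv 88: ELECTED

Answer: 52,82,88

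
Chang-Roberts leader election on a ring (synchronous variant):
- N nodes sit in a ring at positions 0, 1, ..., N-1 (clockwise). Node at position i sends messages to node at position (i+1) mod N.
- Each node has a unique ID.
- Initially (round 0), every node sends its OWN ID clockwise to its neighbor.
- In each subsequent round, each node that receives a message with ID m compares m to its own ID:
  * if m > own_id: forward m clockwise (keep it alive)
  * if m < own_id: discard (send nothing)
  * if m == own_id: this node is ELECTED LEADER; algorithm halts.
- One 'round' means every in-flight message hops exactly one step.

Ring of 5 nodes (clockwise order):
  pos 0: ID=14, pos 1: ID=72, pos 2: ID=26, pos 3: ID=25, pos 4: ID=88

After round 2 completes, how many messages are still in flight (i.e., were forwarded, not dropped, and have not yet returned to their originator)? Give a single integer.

Round 1: pos1(id72) recv 14: drop; pos2(id26) recv 72: fwd; pos3(id25) recv 26: fwd; pos4(id88) recv 25: drop; pos0(id14) recv 88: fwd
Round 2: pos3(id25) recv 72: fwd; pos4(id88) recv 26: drop; pos1(id72) recv 88: fwd
After round 2: 2 messages still in flight

Answer: 2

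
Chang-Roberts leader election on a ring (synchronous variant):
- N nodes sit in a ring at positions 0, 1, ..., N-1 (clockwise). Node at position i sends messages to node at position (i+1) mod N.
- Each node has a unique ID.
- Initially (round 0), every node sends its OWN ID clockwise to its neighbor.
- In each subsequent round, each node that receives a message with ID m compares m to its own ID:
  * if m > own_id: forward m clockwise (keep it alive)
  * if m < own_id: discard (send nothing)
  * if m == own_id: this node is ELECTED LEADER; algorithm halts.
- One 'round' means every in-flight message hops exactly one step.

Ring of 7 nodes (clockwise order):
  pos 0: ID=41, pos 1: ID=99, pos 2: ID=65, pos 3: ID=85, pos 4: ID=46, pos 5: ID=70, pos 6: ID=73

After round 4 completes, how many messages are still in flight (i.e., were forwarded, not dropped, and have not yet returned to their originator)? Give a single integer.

Answer: 2

Derivation:
Round 1: pos1(id99) recv 41: drop; pos2(id65) recv 99: fwd; pos3(id85) recv 65: drop; pos4(id46) recv 85: fwd; pos5(id70) recv 46: drop; pos6(id73) recv 70: drop; pos0(id41) recv 73: fwd
Round 2: pos3(id85) recv 99: fwd; pos5(id70) recv 85: fwd; pos1(id99) recv 73: drop
Round 3: pos4(id46) recv 99: fwd; pos6(id73) recv 85: fwd
Round 4: pos5(id70) recv 99: fwd; pos0(id41) recv 85: fwd
After round 4: 2 messages still in flight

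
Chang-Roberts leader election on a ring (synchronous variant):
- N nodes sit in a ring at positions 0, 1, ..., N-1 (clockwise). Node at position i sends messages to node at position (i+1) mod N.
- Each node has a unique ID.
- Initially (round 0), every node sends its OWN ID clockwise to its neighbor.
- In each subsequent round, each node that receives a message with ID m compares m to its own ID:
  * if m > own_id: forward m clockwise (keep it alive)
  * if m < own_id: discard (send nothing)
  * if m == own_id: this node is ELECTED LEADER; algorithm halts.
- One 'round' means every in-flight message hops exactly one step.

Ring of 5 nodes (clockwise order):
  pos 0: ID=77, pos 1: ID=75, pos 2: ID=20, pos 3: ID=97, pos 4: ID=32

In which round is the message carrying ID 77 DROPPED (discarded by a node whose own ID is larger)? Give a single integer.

Round 1: pos1(id75) recv 77: fwd; pos2(id20) recv 75: fwd; pos3(id97) recv 20: drop; pos4(id32) recv 97: fwd; pos0(id77) recv 32: drop
Round 2: pos2(id20) recv 77: fwd; pos3(id97) recv 75: drop; pos0(id77) recv 97: fwd
Round 3: pos3(id97) recv 77: drop; pos1(id75) recv 97: fwd
Round 4: pos2(id20) recv 97: fwd
Round 5: pos3(id97) recv 97: ELECTED
Message ID 77 originates at pos 0; dropped at pos 3 in round 3

Answer: 3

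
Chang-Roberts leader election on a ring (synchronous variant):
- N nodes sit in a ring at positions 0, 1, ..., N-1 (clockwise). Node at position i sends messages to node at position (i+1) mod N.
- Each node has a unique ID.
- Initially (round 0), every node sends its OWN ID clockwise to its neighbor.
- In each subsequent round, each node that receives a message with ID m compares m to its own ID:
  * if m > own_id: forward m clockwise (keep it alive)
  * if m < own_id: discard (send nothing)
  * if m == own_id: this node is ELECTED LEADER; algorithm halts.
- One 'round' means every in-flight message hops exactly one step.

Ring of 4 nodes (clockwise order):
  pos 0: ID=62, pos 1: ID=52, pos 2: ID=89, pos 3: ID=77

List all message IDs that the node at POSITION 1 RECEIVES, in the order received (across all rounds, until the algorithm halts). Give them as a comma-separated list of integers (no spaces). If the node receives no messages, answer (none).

Answer: 62,77,89

Derivation:
Round 1: pos1(id52) recv 62: fwd; pos2(id89) recv 52: drop; pos3(id77) recv 89: fwd; pos0(id62) recv 77: fwd
Round 2: pos2(id89) recv 62: drop; pos0(id62) recv 89: fwd; pos1(id52) recv 77: fwd
Round 3: pos1(id52) recv 89: fwd; pos2(id89) recv 77: drop
Round 4: pos2(id89) recv 89: ELECTED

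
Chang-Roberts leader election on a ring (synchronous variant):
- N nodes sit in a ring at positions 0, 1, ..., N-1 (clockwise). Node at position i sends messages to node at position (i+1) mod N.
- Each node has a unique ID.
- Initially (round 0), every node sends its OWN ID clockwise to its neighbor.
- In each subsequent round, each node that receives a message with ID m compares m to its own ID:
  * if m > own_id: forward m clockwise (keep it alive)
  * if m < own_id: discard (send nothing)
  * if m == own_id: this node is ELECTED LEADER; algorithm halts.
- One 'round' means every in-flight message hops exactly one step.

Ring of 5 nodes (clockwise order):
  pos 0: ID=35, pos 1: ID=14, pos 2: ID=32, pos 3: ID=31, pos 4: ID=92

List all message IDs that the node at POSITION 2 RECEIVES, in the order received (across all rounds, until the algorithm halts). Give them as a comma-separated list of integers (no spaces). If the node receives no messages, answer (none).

Round 1: pos1(id14) recv 35: fwd; pos2(id32) recv 14: drop; pos3(id31) recv 32: fwd; pos4(id92) recv 31: drop; pos0(id35) recv 92: fwd
Round 2: pos2(id32) recv 35: fwd; pos4(id92) recv 32: drop; pos1(id14) recv 92: fwd
Round 3: pos3(id31) recv 35: fwd; pos2(id32) recv 92: fwd
Round 4: pos4(id92) recv 35: drop; pos3(id31) recv 92: fwd
Round 5: pos4(id92) recv 92: ELECTED

Answer: 14,35,92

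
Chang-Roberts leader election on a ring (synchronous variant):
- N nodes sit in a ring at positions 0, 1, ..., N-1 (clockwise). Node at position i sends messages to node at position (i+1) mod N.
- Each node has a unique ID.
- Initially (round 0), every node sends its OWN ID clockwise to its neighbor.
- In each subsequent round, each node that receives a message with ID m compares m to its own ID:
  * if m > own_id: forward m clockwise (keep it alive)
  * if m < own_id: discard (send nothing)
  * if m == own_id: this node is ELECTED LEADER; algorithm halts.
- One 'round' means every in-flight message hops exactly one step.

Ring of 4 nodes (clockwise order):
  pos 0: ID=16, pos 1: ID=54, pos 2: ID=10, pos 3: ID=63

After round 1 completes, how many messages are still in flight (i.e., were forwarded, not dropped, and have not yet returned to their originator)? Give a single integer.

Round 1: pos1(id54) recv 16: drop; pos2(id10) recv 54: fwd; pos3(id63) recv 10: drop; pos0(id16) recv 63: fwd
After round 1: 2 messages still in flight

Answer: 2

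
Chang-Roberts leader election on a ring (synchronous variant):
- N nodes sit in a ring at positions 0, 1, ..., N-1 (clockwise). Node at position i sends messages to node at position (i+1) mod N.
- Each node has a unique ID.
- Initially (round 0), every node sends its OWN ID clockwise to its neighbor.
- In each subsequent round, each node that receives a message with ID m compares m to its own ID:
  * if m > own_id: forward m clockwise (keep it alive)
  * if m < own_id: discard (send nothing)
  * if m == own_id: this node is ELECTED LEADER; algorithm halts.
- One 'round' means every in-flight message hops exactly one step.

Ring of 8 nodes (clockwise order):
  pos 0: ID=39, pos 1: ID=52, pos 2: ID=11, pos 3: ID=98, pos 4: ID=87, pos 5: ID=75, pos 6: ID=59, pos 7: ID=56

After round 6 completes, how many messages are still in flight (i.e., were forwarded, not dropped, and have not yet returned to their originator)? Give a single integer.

Answer: 2

Derivation:
Round 1: pos1(id52) recv 39: drop; pos2(id11) recv 52: fwd; pos3(id98) recv 11: drop; pos4(id87) recv 98: fwd; pos5(id75) recv 87: fwd; pos6(id59) recv 75: fwd; pos7(id56) recv 59: fwd; pos0(id39) recv 56: fwd
Round 2: pos3(id98) recv 52: drop; pos5(id75) recv 98: fwd; pos6(id59) recv 87: fwd; pos7(id56) recv 75: fwd; pos0(id39) recv 59: fwd; pos1(id52) recv 56: fwd
Round 3: pos6(id59) recv 98: fwd; pos7(id56) recv 87: fwd; pos0(id39) recv 75: fwd; pos1(id52) recv 59: fwd; pos2(id11) recv 56: fwd
Round 4: pos7(id56) recv 98: fwd; pos0(id39) recv 87: fwd; pos1(id52) recv 75: fwd; pos2(id11) recv 59: fwd; pos3(id98) recv 56: drop
Round 5: pos0(id39) recv 98: fwd; pos1(id52) recv 87: fwd; pos2(id11) recv 75: fwd; pos3(id98) recv 59: drop
Round 6: pos1(id52) recv 98: fwd; pos2(id11) recv 87: fwd; pos3(id98) recv 75: drop
After round 6: 2 messages still in flight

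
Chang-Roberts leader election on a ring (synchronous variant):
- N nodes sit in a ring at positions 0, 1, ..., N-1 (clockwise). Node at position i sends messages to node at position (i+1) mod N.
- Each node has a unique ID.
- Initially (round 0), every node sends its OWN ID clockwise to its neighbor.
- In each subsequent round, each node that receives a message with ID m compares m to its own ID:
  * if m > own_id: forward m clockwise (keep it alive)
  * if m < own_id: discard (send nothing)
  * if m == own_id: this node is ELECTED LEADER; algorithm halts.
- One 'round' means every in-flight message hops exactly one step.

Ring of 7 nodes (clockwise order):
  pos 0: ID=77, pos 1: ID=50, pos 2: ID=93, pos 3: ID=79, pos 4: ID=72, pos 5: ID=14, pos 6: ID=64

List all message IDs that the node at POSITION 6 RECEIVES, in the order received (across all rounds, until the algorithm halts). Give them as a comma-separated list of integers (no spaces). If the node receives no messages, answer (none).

Round 1: pos1(id50) recv 77: fwd; pos2(id93) recv 50: drop; pos3(id79) recv 93: fwd; pos4(id72) recv 79: fwd; pos5(id14) recv 72: fwd; pos6(id64) recv 14: drop; pos0(id77) recv 64: drop
Round 2: pos2(id93) recv 77: drop; pos4(id72) recv 93: fwd; pos5(id14) recv 79: fwd; pos6(id64) recv 72: fwd
Round 3: pos5(id14) recv 93: fwd; pos6(id64) recv 79: fwd; pos0(id77) recv 72: drop
Round 4: pos6(id64) recv 93: fwd; pos0(id77) recv 79: fwd
Round 5: pos0(id77) recv 93: fwd; pos1(id50) recv 79: fwd
Round 6: pos1(id50) recv 93: fwd; pos2(id93) recv 79: drop
Round 7: pos2(id93) recv 93: ELECTED

Answer: 14,72,79,93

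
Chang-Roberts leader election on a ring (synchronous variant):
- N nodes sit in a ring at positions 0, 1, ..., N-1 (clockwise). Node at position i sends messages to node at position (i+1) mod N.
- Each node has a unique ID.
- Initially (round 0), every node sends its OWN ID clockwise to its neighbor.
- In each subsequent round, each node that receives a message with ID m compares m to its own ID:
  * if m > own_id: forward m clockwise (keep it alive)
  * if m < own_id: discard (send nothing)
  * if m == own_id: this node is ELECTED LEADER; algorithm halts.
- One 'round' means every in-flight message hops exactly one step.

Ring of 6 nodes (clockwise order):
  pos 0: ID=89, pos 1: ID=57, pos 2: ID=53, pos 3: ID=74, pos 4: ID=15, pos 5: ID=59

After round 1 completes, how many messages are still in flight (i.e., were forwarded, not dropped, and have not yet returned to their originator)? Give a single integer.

Round 1: pos1(id57) recv 89: fwd; pos2(id53) recv 57: fwd; pos3(id74) recv 53: drop; pos4(id15) recv 74: fwd; pos5(id59) recv 15: drop; pos0(id89) recv 59: drop
After round 1: 3 messages still in flight

Answer: 3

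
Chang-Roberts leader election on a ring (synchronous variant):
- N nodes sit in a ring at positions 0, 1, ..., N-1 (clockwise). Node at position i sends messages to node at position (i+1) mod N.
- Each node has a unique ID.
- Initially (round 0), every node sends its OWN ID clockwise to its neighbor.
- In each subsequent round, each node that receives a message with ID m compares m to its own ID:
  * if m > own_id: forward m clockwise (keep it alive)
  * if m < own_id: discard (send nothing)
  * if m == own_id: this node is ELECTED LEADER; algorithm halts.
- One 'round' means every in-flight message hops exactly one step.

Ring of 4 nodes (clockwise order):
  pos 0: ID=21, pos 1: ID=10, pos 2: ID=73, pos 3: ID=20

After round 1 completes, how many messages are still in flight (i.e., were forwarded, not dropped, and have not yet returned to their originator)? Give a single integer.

Answer: 2

Derivation:
Round 1: pos1(id10) recv 21: fwd; pos2(id73) recv 10: drop; pos3(id20) recv 73: fwd; pos0(id21) recv 20: drop
After round 1: 2 messages still in flight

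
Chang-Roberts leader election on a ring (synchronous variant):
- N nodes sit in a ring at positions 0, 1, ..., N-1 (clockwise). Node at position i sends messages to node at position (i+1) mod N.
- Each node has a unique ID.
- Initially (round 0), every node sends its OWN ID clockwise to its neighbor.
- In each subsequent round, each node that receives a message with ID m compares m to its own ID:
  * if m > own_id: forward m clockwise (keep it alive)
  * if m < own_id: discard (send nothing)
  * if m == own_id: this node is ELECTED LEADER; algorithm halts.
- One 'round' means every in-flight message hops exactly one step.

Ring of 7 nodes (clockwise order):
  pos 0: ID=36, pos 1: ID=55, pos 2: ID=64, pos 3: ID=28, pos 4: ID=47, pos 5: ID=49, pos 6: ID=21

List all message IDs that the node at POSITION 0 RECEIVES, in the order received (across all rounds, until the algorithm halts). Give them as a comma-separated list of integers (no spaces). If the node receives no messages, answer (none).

Round 1: pos1(id55) recv 36: drop; pos2(id64) recv 55: drop; pos3(id28) recv 64: fwd; pos4(id47) recv 28: drop; pos5(id49) recv 47: drop; pos6(id21) recv 49: fwd; pos0(id36) recv 21: drop
Round 2: pos4(id47) recv 64: fwd; pos0(id36) recv 49: fwd
Round 3: pos5(id49) recv 64: fwd; pos1(id55) recv 49: drop
Round 4: pos6(id21) recv 64: fwd
Round 5: pos0(id36) recv 64: fwd
Round 6: pos1(id55) recv 64: fwd
Round 7: pos2(id64) recv 64: ELECTED

Answer: 21,49,64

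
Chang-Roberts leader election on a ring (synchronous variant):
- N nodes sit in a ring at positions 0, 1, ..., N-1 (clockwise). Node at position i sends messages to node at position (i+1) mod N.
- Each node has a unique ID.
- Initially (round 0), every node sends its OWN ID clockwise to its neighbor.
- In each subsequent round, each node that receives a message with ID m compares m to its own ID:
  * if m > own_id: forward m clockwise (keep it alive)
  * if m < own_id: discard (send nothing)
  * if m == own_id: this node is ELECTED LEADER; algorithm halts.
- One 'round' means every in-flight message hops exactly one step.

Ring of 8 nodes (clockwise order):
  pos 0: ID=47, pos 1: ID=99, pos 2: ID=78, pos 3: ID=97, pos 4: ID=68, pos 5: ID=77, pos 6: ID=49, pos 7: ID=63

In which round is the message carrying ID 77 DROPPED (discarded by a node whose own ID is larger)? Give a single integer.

Answer: 4

Derivation:
Round 1: pos1(id99) recv 47: drop; pos2(id78) recv 99: fwd; pos3(id97) recv 78: drop; pos4(id68) recv 97: fwd; pos5(id77) recv 68: drop; pos6(id49) recv 77: fwd; pos7(id63) recv 49: drop; pos0(id47) recv 63: fwd
Round 2: pos3(id97) recv 99: fwd; pos5(id77) recv 97: fwd; pos7(id63) recv 77: fwd; pos1(id99) recv 63: drop
Round 3: pos4(id68) recv 99: fwd; pos6(id49) recv 97: fwd; pos0(id47) recv 77: fwd
Round 4: pos5(id77) recv 99: fwd; pos7(id63) recv 97: fwd; pos1(id99) recv 77: drop
Round 5: pos6(id49) recv 99: fwd; pos0(id47) recv 97: fwd
Round 6: pos7(id63) recv 99: fwd; pos1(id99) recv 97: drop
Round 7: pos0(id47) recv 99: fwd
Round 8: pos1(id99) recv 99: ELECTED
Message ID 77 originates at pos 5; dropped at pos 1 in round 4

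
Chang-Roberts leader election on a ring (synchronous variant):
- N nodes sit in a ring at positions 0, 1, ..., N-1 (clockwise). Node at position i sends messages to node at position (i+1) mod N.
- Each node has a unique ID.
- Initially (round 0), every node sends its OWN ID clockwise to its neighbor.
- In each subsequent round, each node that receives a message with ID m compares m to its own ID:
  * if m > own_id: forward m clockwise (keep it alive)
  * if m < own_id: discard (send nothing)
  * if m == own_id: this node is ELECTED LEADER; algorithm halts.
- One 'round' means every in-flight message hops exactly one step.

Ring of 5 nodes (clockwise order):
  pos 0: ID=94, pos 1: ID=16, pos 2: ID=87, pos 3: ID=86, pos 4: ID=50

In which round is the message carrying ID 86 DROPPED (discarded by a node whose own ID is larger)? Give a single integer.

Round 1: pos1(id16) recv 94: fwd; pos2(id87) recv 16: drop; pos3(id86) recv 87: fwd; pos4(id50) recv 86: fwd; pos0(id94) recv 50: drop
Round 2: pos2(id87) recv 94: fwd; pos4(id50) recv 87: fwd; pos0(id94) recv 86: drop
Round 3: pos3(id86) recv 94: fwd; pos0(id94) recv 87: drop
Round 4: pos4(id50) recv 94: fwd
Round 5: pos0(id94) recv 94: ELECTED
Message ID 86 originates at pos 3; dropped at pos 0 in round 2

Answer: 2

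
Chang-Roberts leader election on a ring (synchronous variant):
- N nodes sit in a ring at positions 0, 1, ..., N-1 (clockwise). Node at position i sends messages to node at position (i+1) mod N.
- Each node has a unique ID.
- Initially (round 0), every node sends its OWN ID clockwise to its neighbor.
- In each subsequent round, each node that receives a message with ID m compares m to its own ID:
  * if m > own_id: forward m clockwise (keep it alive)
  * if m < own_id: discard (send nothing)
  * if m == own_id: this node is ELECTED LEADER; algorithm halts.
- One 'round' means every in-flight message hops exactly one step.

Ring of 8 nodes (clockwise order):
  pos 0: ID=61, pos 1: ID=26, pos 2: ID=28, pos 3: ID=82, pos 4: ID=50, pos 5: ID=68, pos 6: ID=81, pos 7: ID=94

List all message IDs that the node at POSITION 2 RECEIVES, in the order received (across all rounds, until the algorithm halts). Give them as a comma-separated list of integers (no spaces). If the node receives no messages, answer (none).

Answer: 26,61,94

Derivation:
Round 1: pos1(id26) recv 61: fwd; pos2(id28) recv 26: drop; pos3(id82) recv 28: drop; pos4(id50) recv 82: fwd; pos5(id68) recv 50: drop; pos6(id81) recv 68: drop; pos7(id94) recv 81: drop; pos0(id61) recv 94: fwd
Round 2: pos2(id28) recv 61: fwd; pos5(id68) recv 82: fwd; pos1(id26) recv 94: fwd
Round 3: pos3(id82) recv 61: drop; pos6(id81) recv 82: fwd; pos2(id28) recv 94: fwd
Round 4: pos7(id94) recv 82: drop; pos3(id82) recv 94: fwd
Round 5: pos4(id50) recv 94: fwd
Round 6: pos5(id68) recv 94: fwd
Round 7: pos6(id81) recv 94: fwd
Round 8: pos7(id94) recv 94: ELECTED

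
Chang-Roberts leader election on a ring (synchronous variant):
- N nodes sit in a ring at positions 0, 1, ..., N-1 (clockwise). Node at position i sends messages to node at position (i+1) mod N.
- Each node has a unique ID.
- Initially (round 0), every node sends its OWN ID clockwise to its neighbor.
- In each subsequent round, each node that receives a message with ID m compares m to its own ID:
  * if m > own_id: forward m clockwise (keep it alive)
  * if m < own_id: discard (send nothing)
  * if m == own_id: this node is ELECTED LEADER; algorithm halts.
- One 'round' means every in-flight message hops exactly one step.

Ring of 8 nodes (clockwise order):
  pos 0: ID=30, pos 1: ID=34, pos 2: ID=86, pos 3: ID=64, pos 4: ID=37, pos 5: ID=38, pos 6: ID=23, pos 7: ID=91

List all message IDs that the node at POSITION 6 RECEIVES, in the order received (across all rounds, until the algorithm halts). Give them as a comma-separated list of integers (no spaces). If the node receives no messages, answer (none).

Round 1: pos1(id34) recv 30: drop; pos2(id86) recv 34: drop; pos3(id64) recv 86: fwd; pos4(id37) recv 64: fwd; pos5(id38) recv 37: drop; pos6(id23) recv 38: fwd; pos7(id91) recv 23: drop; pos0(id30) recv 91: fwd
Round 2: pos4(id37) recv 86: fwd; pos5(id38) recv 64: fwd; pos7(id91) recv 38: drop; pos1(id34) recv 91: fwd
Round 3: pos5(id38) recv 86: fwd; pos6(id23) recv 64: fwd; pos2(id86) recv 91: fwd
Round 4: pos6(id23) recv 86: fwd; pos7(id91) recv 64: drop; pos3(id64) recv 91: fwd
Round 5: pos7(id91) recv 86: drop; pos4(id37) recv 91: fwd
Round 6: pos5(id38) recv 91: fwd
Round 7: pos6(id23) recv 91: fwd
Round 8: pos7(id91) recv 91: ELECTED

Answer: 38,64,86,91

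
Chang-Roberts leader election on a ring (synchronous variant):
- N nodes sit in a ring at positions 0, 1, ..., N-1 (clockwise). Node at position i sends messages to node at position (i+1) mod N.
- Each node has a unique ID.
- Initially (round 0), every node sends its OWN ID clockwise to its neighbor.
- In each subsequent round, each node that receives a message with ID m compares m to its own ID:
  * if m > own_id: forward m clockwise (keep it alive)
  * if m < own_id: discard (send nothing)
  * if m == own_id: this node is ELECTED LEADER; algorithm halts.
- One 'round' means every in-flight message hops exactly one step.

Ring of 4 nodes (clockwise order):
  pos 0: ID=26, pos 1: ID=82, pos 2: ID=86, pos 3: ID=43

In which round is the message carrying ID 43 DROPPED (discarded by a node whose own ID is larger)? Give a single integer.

Round 1: pos1(id82) recv 26: drop; pos2(id86) recv 82: drop; pos3(id43) recv 86: fwd; pos0(id26) recv 43: fwd
Round 2: pos0(id26) recv 86: fwd; pos1(id82) recv 43: drop
Round 3: pos1(id82) recv 86: fwd
Round 4: pos2(id86) recv 86: ELECTED
Message ID 43 originates at pos 3; dropped at pos 1 in round 2

Answer: 2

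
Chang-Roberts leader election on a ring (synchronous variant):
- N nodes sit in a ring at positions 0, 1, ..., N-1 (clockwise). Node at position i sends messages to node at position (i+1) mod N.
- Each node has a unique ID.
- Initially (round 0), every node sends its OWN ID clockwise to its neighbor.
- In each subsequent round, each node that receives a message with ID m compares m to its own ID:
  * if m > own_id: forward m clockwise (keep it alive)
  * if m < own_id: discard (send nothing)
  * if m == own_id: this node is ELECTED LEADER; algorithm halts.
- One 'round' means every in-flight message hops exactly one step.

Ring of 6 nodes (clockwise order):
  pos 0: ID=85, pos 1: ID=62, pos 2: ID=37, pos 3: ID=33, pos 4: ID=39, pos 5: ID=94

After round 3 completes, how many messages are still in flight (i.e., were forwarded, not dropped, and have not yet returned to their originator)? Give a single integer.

Answer: 3

Derivation:
Round 1: pos1(id62) recv 85: fwd; pos2(id37) recv 62: fwd; pos3(id33) recv 37: fwd; pos4(id39) recv 33: drop; pos5(id94) recv 39: drop; pos0(id85) recv 94: fwd
Round 2: pos2(id37) recv 85: fwd; pos3(id33) recv 62: fwd; pos4(id39) recv 37: drop; pos1(id62) recv 94: fwd
Round 3: pos3(id33) recv 85: fwd; pos4(id39) recv 62: fwd; pos2(id37) recv 94: fwd
After round 3: 3 messages still in flight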